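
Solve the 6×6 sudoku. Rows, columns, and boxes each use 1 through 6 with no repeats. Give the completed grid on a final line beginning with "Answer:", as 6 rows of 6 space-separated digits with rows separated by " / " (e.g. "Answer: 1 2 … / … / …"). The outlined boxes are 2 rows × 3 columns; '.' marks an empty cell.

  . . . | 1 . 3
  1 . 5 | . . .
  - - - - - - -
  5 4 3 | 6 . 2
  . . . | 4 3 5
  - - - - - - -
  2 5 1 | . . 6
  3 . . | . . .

Step 1. [r2c4∈{2}] only 2 remains possible at r2c4, so r2c4=2.
Step 2. [r6c3∈{4,6}] 4 has one home in box 5: r6c3 ⇒ r6c3=4.
Step 3. [r4c1∈{6}] r4c1 is down to just 6 ⇒ r4c1=6.
Step 4. [r1c3∈{2,6}] across col 3, 6 lands solely at r1c3. So r1c3=6.
Step 5. [r1c5∈{4,5}] in row 1, 5 fits only at r1c5. So r1c5=5.
Step 6. [r2c5∈{4,6}] row 2 places 6 nowhere but r2c5. So r2c5=6.
Step 7. [r6c6∈{1}] only 1 remains possible at r6c6 ⇒ r6c6=1.
Step 8. [r4c2∈{1,2}] row 4 places 1 nowhere but r4c2, so r4c2=1.
Step 9. [r1c2∈{2}] only 2 remains possible at r1c2, so r1c2=2.
Step 10. [r2c2∈{3}] r2c2 has the single candidate 3, so r2c2=3.
Step 11. [r6c4∈{5}] r6c4 has the single candidate 5. So r6c4=5.
Step 12. [r5c4∈{3}] r5c4 is down to just 3 ⇒ r5c4=3.
Step 13. [r1c1∈{4}] r1c1 is down to just 4. So r1c1=4.
Step 14. [r2c6∈{4}] nothing but 4 survives at r2c6. So r2c6=4.
Step 15. [r3c5∈{1}] r3c5 is down to just 1. So r3c5=1.
Step 16. [r6c5∈{2}] r6c5 has the single candidate 2. So r6c5=2.
Step 17. [r4c3∈{2}] only 2 remains possible at r4c3. So r4c3=2.
Step 18. [r6c2∈{6}] r6c2 has the single candidate 6 ⇒ r6c2=6.
Step 19. [r5c5∈{4}] r5c5 is down to just 4, so r5c5=4.

Answer: 4 2 6 1 5 3 / 1 3 5 2 6 4 / 5 4 3 6 1 2 / 6 1 2 4 3 5 / 2 5 1 3 4 6 / 3 6 4 5 2 1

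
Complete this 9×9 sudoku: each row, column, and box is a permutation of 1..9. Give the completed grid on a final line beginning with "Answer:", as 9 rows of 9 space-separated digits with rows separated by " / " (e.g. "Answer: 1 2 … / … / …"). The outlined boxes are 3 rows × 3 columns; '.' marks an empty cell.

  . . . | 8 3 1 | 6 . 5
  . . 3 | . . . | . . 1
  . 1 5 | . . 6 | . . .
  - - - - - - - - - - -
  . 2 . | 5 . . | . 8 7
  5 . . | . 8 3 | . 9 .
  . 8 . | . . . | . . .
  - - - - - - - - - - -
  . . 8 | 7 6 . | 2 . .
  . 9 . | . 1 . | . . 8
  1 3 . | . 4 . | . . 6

Step 1. [r7c1∈{4}] r7c1 has the single candidate 4. So r7c1=4.
Step 2. [r6c8∈{1,2,3,4,5,6}] in col 8, 6 fits only at r6c8. So r6c8=6.
Step 3. [r4c5∈{9}] r4c5 has the single candidate 9 ⇒ r4c5=9.
Step 4. [r4c6∈{4}] nothing but 4 survives at r4c6 ⇒ r4c6=4.
Step 5. [r6c7∈{1,3,4,5}] across row 6, 5 lands solely at r6c7 ⇒ r6c7=5.
Step 6. [r5c4∈{1,2,6}] in col 4, 6 fits only at r5c4, so r5c4=6.
Step 7. [r2c2∈{4,6,7}] in col 2, 6 fits only at r2c2, so r2c2=6.
Step 8. [r5c9∈{2,4}] r5c9 is the only open cell in row 5 admitting 2 ⇒ r5c9=2.
Step 9. [r2c5∈{2,5,7}] r2c5 is the only open cell in col 5 admitting 5 ⇒ r2c5=5.
Step 10. [r9c6∈{2,5,8,9}] row 9 places 8 nowhere but r9c6 ⇒ r9c6=8.
Step 11. [r8c4∈{2,3}] in col 4, 3 fits only at r8c4 ⇒ r8c4=3.
Step 12. [r9c8∈{5,7}] 5 has one home in row 9: r9c8. So r9c8=5.
Step 13. [r8c6∈{2,5}] 5 has one home in row 8: r8c6 ⇒ r8c6=5.
Step 14. [r9c4∈{2,9}] 2 has one home in box 8: r9c4, so r9c4=2.
Step 15. [r9c3∈{7}] nothing but 7 survives at r9c3, so r9c3=7.
Step 16. [r5c2∈{4,7}] in row 5, 7 fits only at r5c2, so r5c2=7.
Step 17. [r9c7∈{9}] r9c7's peers cover all but 9 ⇒ r9c7=9.
Step 18. [r3c9∈{3,4,9}] in col 9, 9 fits only at r3c9 ⇒ r3c9=9.
Step 19. [r2c4∈{4,9}] in col 4, 9 fits only at r2c4. So r2c4=9.
Step 20. [r6c9∈{3,4}] 4 has one home in col 9: r6c9 ⇒ r6c9=4.
Step 21. [r4c7∈{1,3}] in box 6, 3 fits only at r4c7. So r4c7=3.
Step 22. [r3c8∈{2,3,4,7}] 3 has one home in row 3: r3c8, so r3c8=3.
Step 23. [r4c3∈{1,6}] 1 has one home in row 4: r4c3, so r4c3=1.
Step 24. [r8c3∈{2,6}] in col 3, 6 fits only at r8c3. So r8c3=6.
Step 25. [r1c3∈{2,4,9}] in col 3, 2 fits only at r1c3. So r1c3=2.
Step 26. [r3c5∈{2,7}] 2 has one home in row 3: r3c5. So r3c5=2.
Step 27. [r2c6∈{7}] only 7 remains possible at r2c6. So r2c6=7.
Step 28. [r1c1∈{7,9}] row 1 places 9 nowhere but r1c1, so r1c1=9.
Step 29. [r1c8∈{4,7}] across row 1, 7 lands solely at r1c8 ⇒ r1c8=7.
Step 30. [r2c1∈{8}] r2c1 has the single candidate 8, so r2c1=8.
Step 31. [r2c7∈{4}] r2c7 has the single candidate 4 ⇒ r2c7=4.
Step 32. [r6c5∈{7}] r6c5's peers cover all but 7 ⇒ r6c5=7.
Step 33. [r6c3∈{9}] r6c3 has the single candidate 9, so r6c3=9.
Step 34. [r6c4∈{1}] only 1 remains possible at r6c4. So r6c4=1.
Step 35. [r4c1∈{6}] only 6 remains possible at r4c1. So r4c1=6.
Step 36. [r3c1∈{7}] nothing but 7 survives at r3c1. So r3c1=7.
Step 37. [r8c8∈{4}] only 4 remains possible at r8c8. So r8c8=4.
Step 38. [r7c9∈{3}] r7c9 has the single candidate 3, so r7c9=3.
Step 39. [r5c7∈{1}] nothing but 1 survives at r5c7, so r5c7=1.
Step 40. [r3c7∈{8}] only 8 remains possible at r3c7. So r3c7=8.
Step 41. [r1c2∈{4}] r1c2's peers cover all but 4, so r1c2=4.
Step 42. [r3c4∈{4}] r3c4 is down to just 4. So r3c4=4.
Step 43. [r2c8∈{2}] only 2 remains possible at r2c8 ⇒ r2c8=2.
Step 44. [r7c8∈{1}] nothing but 1 survives at r7c8, so r7c8=1.
Step 45. [r8c7∈{7}] r8c7's peers cover all but 7, so r8c7=7.
Step 46. [r6c6∈{2}] nothing but 2 survives at r6c6 ⇒ r6c6=2.
Step 47. [r6c1∈{3}] r6c1 is down to just 3, so r6c1=3.
Step 48. [r5c3∈{4}] r5c3 has the single candidate 4. So r5c3=4.
Step 49. [r8c1∈{2}] r8c1 has the single candidate 2 ⇒ r8c1=2.
Step 50. [r7c6∈{9}] r7c6 has the single candidate 9 ⇒ r7c6=9.
Step 51. [r7c2∈{5}] only 5 remains possible at r7c2 ⇒ r7c2=5.

Answer: 9 4 2 8 3 1 6 7 5 / 8 6 3 9 5 7 4 2 1 / 7 1 5 4 2 6 8 3 9 / 6 2 1 5 9 4 3 8 7 / 5 7 4 6 8 3 1 9 2 / 3 8 9 1 7 2 5 6 4 / 4 5 8 7 6 9 2 1 3 / 2 9 6 3 1 5 7 4 8 / 1 3 7 2 4 8 9 5 6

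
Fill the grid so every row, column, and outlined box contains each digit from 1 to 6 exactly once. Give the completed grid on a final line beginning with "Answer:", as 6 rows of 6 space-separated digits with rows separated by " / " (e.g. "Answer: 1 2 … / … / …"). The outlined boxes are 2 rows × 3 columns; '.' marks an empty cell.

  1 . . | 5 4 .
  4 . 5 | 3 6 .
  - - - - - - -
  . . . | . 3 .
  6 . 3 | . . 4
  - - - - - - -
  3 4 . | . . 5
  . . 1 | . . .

Step 1. [r6c5∈{2}] r6c5 has the single candidate 2, so r6c5=2.
Step 2. [r3c1∈{2,5}] col 1 places 2 nowhere but r3c1 ⇒ r3c1=2.
Step 3. [r1c6∈{2}] r1c6's peers cover all but 2 ⇒ r1c6=2.
Step 4. [r3c2∈{1,5}] in row 3, 5 fits only at r3c2. So r3c2=5.
Step 5. [r6c2∈{6}] nothing but 6 survives at r6c2, so r6c2=6.
Step 6. [r5c4∈{1,6}] 6 has one home in row 5: r5c4. So r5c4=6.
Step 7. [r3c4∈{1}] r3c4 is down to just 1, so r3c4=1.
Step 8. [r3c3∈{4}] r3c3 has the single candidate 4 ⇒ r3c3=4.
Step 9. [r6c4∈{4}] r6c4 has the single candidate 4 ⇒ r6c4=4.
Step 10. [r6c6∈{3}] r6c6 has the single candidate 3. So r6c6=3.
Step 11. [r5c5∈{1}] r5c5 is down to just 1 ⇒ r5c5=1.
Step 12. [r1c2∈{3}] only 3 remains possible at r1c2, so r1c2=3.
Step 13. [r4c2∈{1}] nothing but 1 survives at r4c2 ⇒ r4c2=1.
Step 14. [r2c2∈{2}] only 2 remains possible at r2c2, so r2c2=2.
Step 15. [r4c4∈{2}] r4c4 is down to just 2 ⇒ r4c4=2.
Step 16. [r1c3∈{6}] only 6 remains possible at r1c3, so r1c3=6.
Step 17. [r5c3∈{2}] r5c3 has the single candidate 2. So r5c3=2.
Step 18. [r2c6∈{1}] r2c6's peers cover all but 1, so r2c6=1.
Step 19. [r4c5∈{5}] r4c5's peers cover all but 5, so r4c5=5.
Step 20. [r6c1∈{5}] r6c1 has the single candidate 5, so r6c1=5.
Step 21. [r3c6∈{6}] nothing but 6 survives at r3c6, so r3c6=6.

Answer: 1 3 6 5 4 2 / 4 2 5 3 6 1 / 2 5 4 1 3 6 / 6 1 3 2 5 4 / 3 4 2 6 1 5 / 5 6 1 4 2 3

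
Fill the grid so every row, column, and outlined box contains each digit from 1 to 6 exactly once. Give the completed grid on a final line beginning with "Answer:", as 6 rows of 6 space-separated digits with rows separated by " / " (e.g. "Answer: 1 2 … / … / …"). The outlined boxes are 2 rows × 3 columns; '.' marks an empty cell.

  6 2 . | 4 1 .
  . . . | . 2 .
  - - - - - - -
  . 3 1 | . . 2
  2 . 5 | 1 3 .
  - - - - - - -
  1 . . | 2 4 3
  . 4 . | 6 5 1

Step 1. [r2c1∈{3,4,5}] across col 1, 5 lands solely at r2c1. So r2c1=5.
Step 2. [r1c3∈{3}] r1c3 has the single candidate 3, so r1c3=3.
Step 3. [r4c2∈{6}] r4c2 is down to just 6, so r4c2=6.
Step 4. [r1c6∈{5}] only 5 remains possible at r1c6, so r1c6=5.
Step 5. [r2c4∈{3}] nothing but 3 survives at r2c4 ⇒ r2c4=3.
Step 6. [r4c6∈{4}] nothing but 4 survives at r4c6, so r4c6=4.
Step 7. [r3c1∈{4}] r3c1 has the single candidate 4, so r3c1=4.
Step 8. [r6c3∈{2}] r6c3's peers cover all but 2 ⇒ r6c3=2.
Step 9. [r5c2∈{5}] r5c2 is down to just 5 ⇒ r5c2=5.
Step 10. [r2c3∈{4}] r2c3 is down to just 4. So r2c3=4.
Step 11. [r3c5∈{6}] nothing but 6 survives at r3c5. So r3c5=6.
Step 12. [r2c6∈{6}] r2c6 has the single candidate 6 ⇒ r2c6=6.
Step 13. [r3c4∈{5}] only 5 remains possible at r3c4 ⇒ r3c4=5.
Step 14. [r2c2∈{1}] nothing but 1 survives at r2c2 ⇒ r2c2=1.
Step 15. [r6c1∈{3}] r6c1 has the single candidate 3. So r6c1=3.
Step 16. [r5c3∈{6}] r5c3 is down to just 6. So r5c3=6.

Answer: 6 2 3 4 1 5 / 5 1 4 3 2 6 / 4 3 1 5 6 2 / 2 6 5 1 3 4 / 1 5 6 2 4 3 / 3 4 2 6 5 1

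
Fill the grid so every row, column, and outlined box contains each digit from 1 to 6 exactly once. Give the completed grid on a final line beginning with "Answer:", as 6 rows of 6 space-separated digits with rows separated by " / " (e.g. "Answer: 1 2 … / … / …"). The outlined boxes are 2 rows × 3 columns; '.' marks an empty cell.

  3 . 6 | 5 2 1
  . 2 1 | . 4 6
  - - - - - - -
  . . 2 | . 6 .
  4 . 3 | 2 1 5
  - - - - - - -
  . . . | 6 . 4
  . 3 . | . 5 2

Step 1. [r5c3∈{5}] only 5 remains possible at r5c3 ⇒ r5c3=5.
Step 2. [r5c2∈{1}] only 1 remains possible at r5c2 ⇒ r5c2=1.
Step 3. [r2c1∈{5}] only 5 remains possible at r2c1 ⇒ r2c1=5.
Step 4. [r3c6∈{3}] nothing but 3 survives at r3c6, so r3c6=3.
Step 5. [r6c4∈{1}] nothing but 1 survives at r6c4, so r6c4=1.
Step 6. [r5c5∈{3}] nothing but 3 survives at r5c5. So r5c5=3.
Step 7. [r1c2∈{4}] nothing but 4 survives at r1c2. So r1c2=4.
Step 8. [r3c2∈{5}] only 5 remains possible at r3c2, so r3c2=5.
Step 9. [r3c4∈{4}] nothing but 4 survives at r3c4. So r3c4=4.
Step 10. [r6c1∈{6}] only 6 remains possible at r6c1 ⇒ r6c1=6.
Step 11. [r6c3∈{4}] r6c3's peers cover all but 4. So r6c3=4.
Step 12. [r2c4∈{3}] nothing but 3 survives at r2c4. So r2c4=3.
Step 13. [r3c1∈{1}] nothing but 1 survives at r3c1, so r3c1=1.
Step 14. [r5c1∈{2}] r5c1's peers cover all but 2. So r5c1=2.
Step 15. [r4c2∈{6}] r4c2 has the single candidate 6 ⇒ r4c2=6.

Answer: 3 4 6 5 2 1 / 5 2 1 3 4 6 / 1 5 2 4 6 3 / 4 6 3 2 1 5 / 2 1 5 6 3 4 / 6 3 4 1 5 2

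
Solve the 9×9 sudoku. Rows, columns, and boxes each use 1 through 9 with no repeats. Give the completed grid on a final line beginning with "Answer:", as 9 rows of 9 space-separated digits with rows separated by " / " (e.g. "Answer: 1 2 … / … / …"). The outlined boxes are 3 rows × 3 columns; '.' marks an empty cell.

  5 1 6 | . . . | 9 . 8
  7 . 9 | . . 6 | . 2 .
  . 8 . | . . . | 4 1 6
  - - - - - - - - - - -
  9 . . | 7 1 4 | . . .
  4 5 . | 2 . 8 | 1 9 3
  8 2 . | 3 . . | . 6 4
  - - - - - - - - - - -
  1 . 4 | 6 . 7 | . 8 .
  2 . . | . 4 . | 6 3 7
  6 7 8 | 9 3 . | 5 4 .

Step 1. [r7c5∈{2,5}] in row 7, 5 fits only at r7c5. So r7c5=5.
Step 2. [r2c4∈{1,4,5,8}] in row 2, 1 fits only at r2c4 ⇒ r2c4=1.
Step 3. [r9c6∈{1,2}] 2 has one home in box 8: r9c6 ⇒ r9c6=2.
Step 4. [r7c2∈{3,9}] row 7 places 3 nowhere but r7c2. So r7c2=3.
Step 5. [r3c5∈{2,7,9}] r3c5 is the only open cell in row 3 admitting 7, so r3c5=7.
Step 6. [r3c6∈{3,5,9}] across row 3, 9 lands solely at r3c6. So r3c6=9.
Step 7. [r7c7∈{2}] r7c7's peers cover all but 2, so r7c7=2.
Step 8. [r6c7∈{7}] nothing but 7 survives at r6c7. So r6c7=7.
Step 9. [r4c8∈{5}] r4c8 has the single candidate 5 ⇒ r4c8=5.
Step 10. [r3c1∈{3}] nothing but 3 survives at r3c1. So r3c1=3.
Step 11. [r4c7∈{8}] r4c7 has the single candidate 8. So r4c7=8.
Step 12. [r9c9∈{1}] r9c9 is down to just 1. So r9c9=1.
Step 13. [r4c9∈{2}] r4c9 is down to just 2 ⇒ r4c9=2.
Step 14. [r2c9∈{5}] r2c9's peers cover all but 5 ⇒ r2c9=5.
Step 15. [r6c3∈{1}] nothing but 1 survives at r6c3 ⇒ r6c3=1.
Step 16. [r4c3∈{3}] nothing but 3 survives at r4c3, so r4c3=3.
Step 17. [r5c3∈{7}] r5c3 is down to just 7. So r5c3=7.
Step 18. [r8c6∈{1}] nothing but 1 survives at r8c6. So r8c6=1.
Step 19. [r4c2∈{6}] r4c2 is down to just 6 ⇒ r4c2=6.
Step 20. [r1c8∈{7}] only 7 remains possible at r1c8, so r1c8=7.
Step 21. [r6c5∈{9}] r6c5 is down to just 9, so r6c5=9.
Step 22. [r2c7∈{3}] r2c7 has the single candidate 3. So r2c7=3.
Step 23. [r5c5∈{6}] r5c5 has the single candidate 6 ⇒ r5c5=6.
Step 24. [r2c2∈{4}] r2c2 is down to just 4 ⇒ r2c2=4.
Step 25. [r3c3∈{2}] r3c3 is down to just 2 ⇒ r3c3=2.
Step 26. [r7c9∈{9}] r7c9's peers cover all but 9. So r7c9=9.
Step 27. [r8c4∈{8}] r8c4 has the single candidate 8, so r8c4=8.
Step 28. [r8c3∈{5}] nothing but 5 survives at r8c3. So r8c3=5.
Step 29. [r1c5∈{2}] nothing but 2 survives at r1c5 ⇒ r1c5=2.
Step 30. [r6c6∈{5}] nothing but 5 survives at r6c6, so r6c6=5.
Step 31. [r1c6∈{3}] r1c6 has the single candidate 3. So r1c6=3.
Step 32. [r3c4∈{5}] r3c4's peers cover all but 5, so r3c4=5.
Step 33. [r1c4∈{4}] nothing but 4 survives at r1c4. So r1c4=4.
Step 34. [r8c2∈{9}] nothing but 9 survives at r8c2 ⇒ r8c2=9.
Step 35. [r2c5∈{8}] nothing but 8 survives at r2c5 ⇒ r2c5=8.

Answer: 5 1 6 4 2 3 9 7 8 / 7 4 9 1 8 6 3 2 5 / 3 8 2 5 7 9 4 1 6 / 9 6 3 7 1 4 8 5 2 / 4 5 7 2 6 8 1 9 3 / 8 2 1 3 9 5 7 6 4 / 1 3 4 6 5 7 2 8 9 / 2 9 5 8 4 1 6 3 7 / 6 7 8 9 3 2 5 4 1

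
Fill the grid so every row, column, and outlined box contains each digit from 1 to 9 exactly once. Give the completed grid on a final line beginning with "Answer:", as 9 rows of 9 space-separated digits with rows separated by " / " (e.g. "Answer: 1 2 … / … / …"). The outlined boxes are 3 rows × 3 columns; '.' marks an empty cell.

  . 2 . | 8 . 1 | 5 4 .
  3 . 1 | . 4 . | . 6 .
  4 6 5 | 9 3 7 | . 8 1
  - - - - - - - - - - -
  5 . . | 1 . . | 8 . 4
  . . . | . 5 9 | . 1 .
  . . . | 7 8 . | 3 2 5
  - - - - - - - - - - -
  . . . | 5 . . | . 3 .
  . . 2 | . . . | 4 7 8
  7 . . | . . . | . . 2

Step 1. [r1c1∈{9}] nothing but 9 survives at r1c1, so r1c1=9.
Step 2. [r7c5∈{1,2,6,7,9}] in row 7, 7 fits only at r7c5, so r7c5=7.
Step 3. [r7c6∈{2,4,6,8}] 2 has one home in row 7: r7c6, so r7c6=2.
Step 4. [r9c6∈{3,4,6,8}] across col 6, 8 lands solely at r9c6 ⇒ r9c6=8.
Step 5. [r9c4∈{3,4,6}] r9c4 is the only open cell in box 8 admitting 4, so r9c4=4.
Step 6. [r1c3∈{7}] nothing but 7 survives at r1c3, so r1c3=7.
Step 7. [r8c2∈{1,3,5,9}] in row 8, 5 fits only at r8c2, so r8c2=5.
Step 8. [r1c5∈{6}] r1c5 is down to just 6, so r1c5=6.
Step 9. [r4c8∈{9}] r4c8's peers cover all but 9. So r4c8=9.
Step 10. [r6c6∈{4,6}] col 6 places 4 nowhere but r6c6 ⇒ r6c6=4.
Step 11. [r5c1∈{2,6,8}] r5c1 is the only open cell in col 1 admitting 2 ⇒ r5c1=2.
Step 12. [r7c1∈{1,6,8}] 8 has one home in col 1: r7c1, so r7c1=8.
Step 13. [r5c3∈{3,4,6,8}] in col 3, 8 fits only at r5c3, so r5c3=8.
Step 14. [r7c3∈{4,6,9}] r7c3 is the only open cell in col 3 admitting 4, so r7c3=4.
Step 15. [r8c5∈{1,9}] r8c5 is the only open cell in row 8 admitting 9, so r8c5=9.
Step 16. [r8c1∈{1,6}] r8c1 is the only open cell in row 8 admitting 1 ⇒ r8c1=1.
Step 17. [r7c2∈{9}] nothing but 9 survives at r7c2. So r7c2=9.
Step 18. [r9c3∈{3,6}] 6 has one home in box 7: r9c3 ⇒ r9c3=6.
Step 19. [r4c3∈{3}] only 3 remains possible at r4c3. So r4c3=3.
Step 20. [r9c7∈{1,9}] 9 has one home in row 9: r9c7 ⇒ r9c7=9.
Step 21. [r5c4∈{3,6}] across row 5, 3 lands solely at r5c4 ⇒ r5c4=3.
Step 22. [r7c9∈{6}] only 6 remains possible at r7c9 ⇒ r7c9=6.
Step 23. [r5c9∈{7}] only 7 remains possible at r5c9 ⇒ r5c9=7.
Step 24. [r2c7∈{2,7}] in row 2, 7 fits only at r2c7, so r2c7=7.
Step 25. [r8c6∈{3,6}] row 8 places 3 nowhere but r8c6, so r8c6=3.
Step 26. [r2c4∈{2}] r2c4 is down to just 2, so r2c4=2.
Step 27. [r7c7∈{1}] r7c7 has the single candidate 1. So r7c7=1.
Step 28. [r2c2∈{8}] only 8 remains possible at r2c2. So r2c2=8.
Step 29. [r6c2∈{1}] r6c2's peers cover all but 1. So r6c2=1.
Step 30. [r3c7∈{2}] r3c7 is down to just 2 ⇒ r3c7=2.
Step 31. [r9c5∈{1}] r9c5's peers cover all but 1. So r9c5=1.
Step 32. [r9c8∈{5}] r9c8's peers cover all but 5, so r9c8=5.
Step 33. [r8c4∈{6}] r8c4 is down to just 6. So r8c4=6.
Step 34. [r4c2∈{7}] r4c2 has the single candidate 7 ⇒ r4c2=7.
Step 35. [r6c3∈{9}] nothing but 9 survives at r6c3 ⇒ r6c3=9.
Step 36. [r5c2∈{4}] r5c2 has the single candidate 4 ⇒ r5c2=4.
Step 37. [r4c5∈{2}] r4c5's peers cover all but 2, so r4c5=2.
Step 38. [r2c9∈{9}] only 9 remains possible at r2c9 ⇒ r2c9=9.
Step 39. [r4c6∈{6}] nothing but 6 survives at r4c6 ⇒ r4c6=6.
Step 40. [r2c6∈{5}] r2c6 is down to just 5, so r2c6=5.
Step 41. [r5c7∈{6}] r5c7 has the single candidate 6, so r5c7=6.
Step 42. [r1c9∈{3}] r1c9 is down to just 3. So r1c9=3.
Step 43. [r9c2∈{3}] r9c2's peers cover all but 3, so r9c2=3.
Step 44. [r6c1∈{6}] r6c1 is down to just 6 ⇒ r6c1=6.

Answer: 9 2 7 8 6 1 5 4 3 / 3 8 1 2 4 5 7 6 9 / 4 6 5 9 3 7 2 8 1 / 5 7 3 1 2 6 8 9 4 / 2 4 8 3 5 9 6 1 7 / 6 1 9 7 8 4 3 2 5 / 8 9 4 5 7 2 1 3 6 / 1 5 2 6 9 3 4 7 8 / 7 3 6 4 1 8 9 5 2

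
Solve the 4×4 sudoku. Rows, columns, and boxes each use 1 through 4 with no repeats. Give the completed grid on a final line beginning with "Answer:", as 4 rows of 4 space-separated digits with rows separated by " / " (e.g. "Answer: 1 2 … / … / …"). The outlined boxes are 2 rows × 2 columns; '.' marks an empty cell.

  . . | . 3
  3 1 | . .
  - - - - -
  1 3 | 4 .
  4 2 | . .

Step 1. [r2c3∈{2}] r2c3 has the single candidate 2, so r2c3=2.
Step 2. [r4c3∈{1,3}] row 4 places 3 nowhere but r4c3. So r4c3=3.
Step 3. [r4c4∈{1}] only 1 remains possible at r4c4, so r4c4=1.
Step 4. [r1c3∈{1}] nothing but 1 survives at r1c3, so r1c3=1.
Step 5. [r1c1∈{2}] r1c1's peers cover all but 2. So r1c1=2.
Step 6. [r2c4∈{4}] r2c4 is down to just 4 ⇒ r2c4=4.
Step 7. [r3c4∈{2}] r3c4 is down to just 2, so r3c4=2.
Step 8. [r1c2∈{4}] r1c2 is down to just 4 ⇒ r1c2=4.

Answer: 2 4 1 3 / 3 1 2 4 / 1 3 4 2 / 4 2 3 1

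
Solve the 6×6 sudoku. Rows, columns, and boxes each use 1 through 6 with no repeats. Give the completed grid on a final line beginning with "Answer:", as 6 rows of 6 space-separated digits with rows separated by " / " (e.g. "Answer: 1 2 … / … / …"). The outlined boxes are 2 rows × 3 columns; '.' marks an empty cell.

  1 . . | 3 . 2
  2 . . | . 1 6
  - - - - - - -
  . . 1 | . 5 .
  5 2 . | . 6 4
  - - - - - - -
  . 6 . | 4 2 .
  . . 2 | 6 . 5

Step 1. [r5c1∈{3}] r5c1's peers cover all but 3. So r5c1=3.
Step 2. [r1c3∈{4,5,6}] across row 1, 6 lands solely at r1c3, so r1c3=6.
Step 3. [r2c3∈{3,4,5}] r2c3 is the only open cell in col 3 admitting 4. So r2c3=4.
Step 4. [r6c1∈{4}] r6c1's peers cover all but 4. So r6c1=4.
Step 5. [r2c2∈{3,5}] across row 2, 3 lands solely at r2c2 ⇒ r2c2=3.
Step 6. [r6c5∈{3}] r6c5's peers cover all but 3. So r6c5=3.
Step 7. [r3c2∈{4}] r3c2's peers cover all but 4, so r3c2=4.
Step 8. [r5c3∈{5}] r5c3's peers cover all but 5. So r5c3=5.
Step 9. [r1c5∈{4}] r1c5 is down to just 4. So r1c5=4.
Step 10. [r1c2∈{5}] r1c2's peers cover all but 5 ⇒ r1c2=5.
Step 11. [r3c4∈{2}] only 2 remains possible at r3c4, so r3c4=2.
Step 12. [r2c4∈{5}] nothing but 5 survives at r2c4 ⇒ r2c4=5.
Step 13. [r6c2∈{1}] nothing but 1 survives at r6c2. So r6c2=1.
Step 14. [r5c6∈{1}] r5c6 is down to just 1 ⇒ r5c6=1.
Step 15. [r4c4∈{1}] only 1 remains possible at r4c4 ⇒ r4c4=1.
Step 16. [r4c3∈{3}] nothing but 3 survives at r4c3, so r4c3=3.
Step 17. [r3c6∈{3}] r3c6's peers cover all but 3, so r3c6=3.
Step 18. [r3c1∈{6}] r3c1 is down to just 6, so r3c1=6.

Answer: 1 5 6 3 4 2 / 2 3 4 5 1 6 / 6 4 1 2 5 3 / 5 2 3 1 6 4 / 3 6 5 4 2 1 / 4 1 2 6 3 5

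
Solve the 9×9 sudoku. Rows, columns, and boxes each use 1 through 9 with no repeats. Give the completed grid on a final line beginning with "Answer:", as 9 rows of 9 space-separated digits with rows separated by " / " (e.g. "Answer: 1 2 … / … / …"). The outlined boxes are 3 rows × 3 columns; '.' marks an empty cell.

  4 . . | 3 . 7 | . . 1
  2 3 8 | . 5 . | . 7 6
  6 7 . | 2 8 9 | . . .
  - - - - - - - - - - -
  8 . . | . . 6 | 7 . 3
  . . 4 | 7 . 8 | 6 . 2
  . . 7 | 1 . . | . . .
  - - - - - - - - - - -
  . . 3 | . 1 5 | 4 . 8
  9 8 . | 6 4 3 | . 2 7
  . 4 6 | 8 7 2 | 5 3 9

Step 1. [r4c3∈{1,2,5,9}] col 3 places 2 nowhere but r4c3. So r4c3=2.
Step 2. [r4c5∈{9}] r4c5's peers cover all but 9 ⇒ r4c5=9.
Step 3. [r1c3∈{5,9}] 9 has one home in col 3: r1c3. So r1c3=9.
Step 4. [r1c2∈{5}] nothing but 5 survives at r1c2. So r1c2=5.
Step 5. [r6c6∈{4}] nothing but 4 survives at r6c6 ⇒ r6c6=4.
Step 6. [r6c9∈{5}] r6c9's peers cover all but 5 ⇒ r6c9=5.
Step 7. [r4c2∈{1}] nothing but 1 survives at r4c2 ⇒ r4c2=1.
Step 8. [r6c1∈{3}] r6c1 is down to just 3, so r6c1=3.
Step 9. [r1c8∈{8}] only 8 remains possible at r1c8. So r1c8=8.
Step 10. [r6c8∈{9}] nothing but 9 survives at r6c8, so r6c8=9.
Step 11. [r3c9∈{4}] r3c9 has the single candidate 4, so r3c9=4.
Step 12. [r9c1∈{1}] r9c1 is down to just 1. So r9c1=1.
Step 13. [r2c7∈{9}] r2c7 is down to just 9. So r2c7=9.
Step 14. [r2c6∈{1}] r2c6 has the single candidate 1, so r2c6=1.
Step 15. [r4c8∈{4}] nothing but 4 survives at r4c8 ⇒ r4c8=4.
Step 16. [r7c4∈{9}] r7c4's peers cover all but 9 ⇒ r7c4=9.
Step 17. [r5c5∈{3}] r5c5 has the single candidate 3, so r5c5=3.
Step 18. [r3c3∈{1}] r3c3 has the single candidate 1 ⇒ r3c3=1.
Step 19. [r8c7∈{1}] r8c7's peers cover all but 1 ⇒ r8c7=1.
Step 20. [r6c7∈{8}] nothing but 8 survives at r6c7 ⇒ r6c7=8.
Step 21. [r6c2∈{6}] r6c2 is down to just 6 ⇒ r6c2=6.
Step 22. [r3c7∈{3}] only 3 remains possible at r3c7 ⇒ r3c7=3.
Step 23. [r6c5∈{2}] r6c5 is down to just 2 ⇒ r6c5=2.
Step 24. [r3c8∈{5}] r3c8's peers cover all but 5, so r3c8=5.
Step 25. [r4c4∈{5}] nothing but 5 survives at r4c4 ⇒ r4c4=5.
Step 26. [r1c5∈{6}] only 6 remains possible at r1c5, so r1c5=6.
Step 27. [r2c4∈{4}] r2c4's peers cover all but 4 ⇒ r2c4=4.
Step 28. [r5c8∈{1}] r5c8's peers cover all but 1, so r5c8=1.
Step 29. [r1c7∈{2}] nothing but 2 survives at r1c7, so r1c7=2.
Step 30. [r8c3∈{5}] r8c3 is down to just 5, so r8c3=5.
Step 31. [r5c2∈{9}] nothing but 9 survives at r5c2, so r5c2=9.
Step 32. [r7c1∈{7}] r7c1 is down to just 7, so r7c1=7.
Step 33. [r7c8∈{6}] only 6 remains possible at r7c8 ⇒ r7c8=6.
Step 34. [r5c1∈{5}] nothing but 5 survives at r5c1 ⇒ r5c1=5.
Step 35. [r7c2∈{2}] r7c2 has the single candidate 2 ⇒ r7c2=2.

Answer: 4 5 9 3 6 7 2 8 1 / 2 3 8 4 5 1 9 7 6 / 6 7 1 2 8 9 3 5 4 / 8 1 2 5 9 6 7 4 3 / 5 9 4 7 3 8 6 1 2 / 3 6 7 1 2 4 8 9 5 / 7 2 3 9 1 5 4 6 8 / 9 8 5 6 4 3 1 2 7 / 1 4 6 8 7 2 5 3 9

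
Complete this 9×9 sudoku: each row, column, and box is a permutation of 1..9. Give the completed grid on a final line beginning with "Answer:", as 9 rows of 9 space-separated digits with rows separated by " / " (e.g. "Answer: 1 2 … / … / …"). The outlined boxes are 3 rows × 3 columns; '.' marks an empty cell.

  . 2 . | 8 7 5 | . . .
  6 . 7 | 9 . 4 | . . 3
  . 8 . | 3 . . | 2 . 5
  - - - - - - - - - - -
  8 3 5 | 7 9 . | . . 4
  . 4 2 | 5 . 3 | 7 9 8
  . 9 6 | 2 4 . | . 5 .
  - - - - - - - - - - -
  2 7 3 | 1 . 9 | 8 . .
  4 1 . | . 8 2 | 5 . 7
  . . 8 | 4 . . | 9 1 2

Step 1. [r2c7∈{1}] r2c7's peers cover all but 1. So r2c7=1.
Step 2. [r5c5∈{1,6}] across row 5, 6 lands solely at r5c5, so r5c5=6.
Step 3. [r1c7∈{4,6}] across col 7, 4 lands solely at r1c7. So r1c7=4.
Step 4. [r1c8∈{6}] nothing but 6 survives at r1c8, so r1c8=6.
Step 5. [r3c5∈{1}] r3c5 has the single candidate 1 ⇒ r3c5=1.
Step 6. [r3c1∈{9}] only 9 remains possible at r3c1, so r3c1=9.
Step 7. [r9c1∈{5}] only 5 remains possible at r9c1, so r9c1=5.
Step 8. [r5c1∈{1}] r5c1 is down to just 1, so r5c1=1.
Step 9. [r8c4∈{6}] r8c4 is down to just 6. So r8c4=6.
Step 10. [r6c6∈{1,8}] 8 has one home in row 6: r6c6, so r6c6=8.
Step 11. [r1c1∈{3}] only 3 remains possible at r1c1. So r1c1=3.
Step 12. [r1c9∈{9}] r1c9 is down to just 9. So r1c9=9.
Step 13. [r6c7∈{3}] only 3 remains possible at r6c7 ⇒ r6c7=3.
Step 14. [r8c8∈{3}] r8c8 has the single candidate 3. So r8c8=3.
Step 15. [r6c9∈{1}] r6c9's peers cover all but 1 ⇒ r6c9=1.
Step 16. [r2c2∈{5}] r2c2 has the single candidate 5 ⇒ r2c2=5.
Step 17. [r3c6∈{6}] nothing but 6 survives at r3c6. So r3c6=6.
Step 18. [r3c3∈{4}] r3c3's peers cover all but 4, so r3c3=4.
Step 19. [r4c7∈{6}] r4c7 has the single candidate 6, so r4c7=6.
Step 20. [r1c3∈{1}] r1c3 has the single candidate 1. So r1c3=1.
Step 21. [r7c8∈{4}] r7c8 is down to just 4 ⇒ r7c8=4.
Step 22. [r6c1∈{7}] only 7 remains possible at r6c1. So r6c1=7.
Step 23. [r9c5∈{3}] r9c5 is down to just 3 ⇒ r9c5=3.
Step 24. [r4c6∈{1}] nothing but 1 survives at r4c6. So r4c6=1.
Step 25. [r7c5∈{5}] r7c5's peers cover all but 5, so r7c5=5.
Step 26. [r4c8∈{2}] r4c8's peers cover all but 2 ⇒ r4c8=2.
Step 27. [r3c8∈{7}] r3c8 is down to just 7, so r3c8=7.
Step 28. [r7c9∈{6}] r7c9 has the single candidate 6, so r7c9=6.
Step 29. [r9c2∈{6}] r9c2 has the single candidate 6 ⇒ r9c2=6.
Step 30. [r2c8∈{8}] r2c8's peers cover all but 8 ⇒ r2c8=8.
Step 31. [r8c3∈{9}] r8c3's peers cover all but 9, so r8c3=9.
Step 32. [r2c5∈{2}] nothing but 2 survives at r2c5 ⇒ r2c5=2.
Step 33. [r9c6∈{7}] r9c6 has the single candidate 7, so r9c6=7.

Answer: 3 2 1 8 7 5 4 6 9 / 6 5 7 9 2 4 1 8 3 / 9 8 4 3 1 6 2 7 5 / 8 3 5 7 9 1 6 2 4 / 1 4 2 5 6 3 7 9 8 / 7 9 6 2 4 8 3 5 1 / 2 7 3 1 5 9 8 4 6 / 4 1 9 6 8 2 5 3 7 / 5 6 8 4 3 7 9 1 2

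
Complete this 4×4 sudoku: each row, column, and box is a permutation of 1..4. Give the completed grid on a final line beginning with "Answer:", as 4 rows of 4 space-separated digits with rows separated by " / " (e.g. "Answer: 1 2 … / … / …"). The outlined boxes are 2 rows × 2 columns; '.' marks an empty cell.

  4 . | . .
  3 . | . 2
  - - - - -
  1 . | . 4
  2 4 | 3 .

Step 1. [r1c3∈{1}] r1c3 is down to just 1, so r1c3=1.
Step 2. [r4c4∈{1}] r4c4's peers cover all but 1 ⇒ r4c4=1.
Step 3. [r1c4∈{3}] r1c4 is down to just 3 ⇒ r1c4=3.
Step 4. [r2c2∈{1}] r2c2's peers cover all but 1 ⇒ r2c2=1.
Step 5. [r3c2∈{3}] r3c2's peers cover all but 3. So r3c2=3.
Step 6. [r2c3∈{4}] only 4 remains possible at r2c3, so r2c3=4.
Step 7. [r3c3∈{2}] r3c3 is down to just 2, so r3c3=2.
Step 8. [r1c2∈{2}] r1c2 is down to just 2 ⇒ r1c2=2.

Answer: 4 2 1 3 / 3 1 4 2 / 1 3 2 4 / 2 4 3 1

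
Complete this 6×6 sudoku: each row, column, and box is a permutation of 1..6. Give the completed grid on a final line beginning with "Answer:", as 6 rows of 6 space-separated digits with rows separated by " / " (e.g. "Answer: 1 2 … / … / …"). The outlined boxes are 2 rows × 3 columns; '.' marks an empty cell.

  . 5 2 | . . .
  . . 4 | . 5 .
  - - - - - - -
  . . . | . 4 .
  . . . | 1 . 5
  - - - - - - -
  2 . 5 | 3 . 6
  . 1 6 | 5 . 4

Step 1. [r4c3∈{3}] nothing but 3 survives at r4c3. So r4c3=3.
Step 2. [r1c5∈{1,3,6}] 3 has one home in col 5: r1c5. So r1c5=3.
Step 3. [r4c5∈{2,6}] r4c5 is the only open cell in col 5 admitting 6, so r4c5=6.
Step 4. [r3c4∈{2}] only 2 remains possible at r3c4 ⇒ r3c4=2.
Step 5. [r2c4∈{6}] r2c4 has the single candidate 6 ⇒ r2c4=6.
Step 6. [r3c1∈{1,5,6}] row 3 places 5 nowhere but r3c1 ⇒ r3c1=5.
Step 7. [r1c6∈{1}] nothing but 1 survives at r1c6 ⇒ r1c6=1.
Step 8. [r5c2∈{4}] nothing but 4 survives at r5c2. So r5c2=4.
Step 9. [r6c1∈{3}] r6c1 has the single candidate 3. So r6c1=3.
Step 10. [r2c1∈{1}] r2c1's peers cover all but 1 ⇒ r2c1=1.
Step 11. [r1c1∈{6}] nothing but 6 survives at r1c1. So r1c1=6.
Step 12. [r4c2∈{2}] only 2 remains possible at r4c2, so r4c2=2.
Step 13. [r3c3∈{1}] nothing but 1 survives at r3c3. So r3c3=1.
Step 14. [r3c6∈{3}] r3c6 has the single candidate 3, so r3c6=3.
Step 15. [r2c2∈{3}] nothing but 3 survives at r2c2, so r2c2=3.
Step 16. [r4c1∈{4}] r4c1 is down to just 4. So r4c1=4.
Step 17. [r1c4∈{4}] only 4 remains possible at r1c4 ⇒ r1c4=4.
Step 18. [r6c5∈{2}] only 2 remains possible at r6c5, so r6c5=2.
Step 19. [r2c6∈{2}] r2c6 has the single candidate 2. So r2c6=2.
Step 20. [r3c2∈{6}] nothing but 6 survives at r3c2 ⇒ r3c2=6.
Step 21. [r5c5∈{1}] r5c5 has the single candidate 1, so r5c5=1.

Answer: 6 5 2 4 3 1 / 1 3 4 6 5 2 / 5 6 1 2 4 3 / 4 2 3 1 6 5 / 2 4 5 3 1 6 / 3 1 6 5 2 4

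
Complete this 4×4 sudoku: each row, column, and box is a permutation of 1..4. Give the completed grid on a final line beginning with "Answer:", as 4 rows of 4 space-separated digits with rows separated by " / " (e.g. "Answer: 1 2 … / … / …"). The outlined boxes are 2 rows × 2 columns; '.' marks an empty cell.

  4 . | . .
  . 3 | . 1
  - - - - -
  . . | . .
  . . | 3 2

Step 1. [r4c1∈{1}] nothing but 1 survives at r4c1. So r4c1=1.
Step 2. [r2c1∈{2}] r2c1 has the single candidate 2 ⇒ r2c1=2.
Step 3. [r3c4∈{4}] r3c4 is down to just 4. So r3c4=4.
Step 4. [r1c2∈{1}] nothing but 1 survives at r1c2, so r1c2=1.
Step 5. [r3c1∈{3}] r3c1's peers cover all but 3. So r3c1=3.
Step 6. [r1c4∈{3}] nothing but 3 survives at r1c4, so r1c4=3.
Step 7. [r3c2∈{2}] only 2 remains possible at r3c2 ⇒ r3c2=2.
Step 8. [r1c3∈{2}] r1c3's peers cover all but 2. So r1c3=2.
Step 9. [r3c3∈{1}] r3c3 is down to just 1, so r3c3=1.
Step 10. [r2c3∈{4}] only 4 remains possible at r2c3. So r2c3=4.
Step 11. [r4c2∈{4}] nothing but 4 survives at r4c2 ⇒ r4c2=4.

Answer: 4 1 2 3 / 2 3 4 1 / 3 2 1 4 / 1 4 3 2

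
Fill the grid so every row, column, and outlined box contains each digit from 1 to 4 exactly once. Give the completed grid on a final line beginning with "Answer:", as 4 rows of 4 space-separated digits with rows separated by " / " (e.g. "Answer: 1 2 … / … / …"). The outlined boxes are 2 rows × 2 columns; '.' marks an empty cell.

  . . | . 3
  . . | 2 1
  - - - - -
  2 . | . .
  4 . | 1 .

Step 1. [r3c3∈{3,4}] in col 3, 3 fits only at r3c3 ⇒ r3c3=3.
Step 2. [r1c2∈{1,2,4}] row 1 places 2 nowhere but r1c2 ⇒ r1c2=2.
Step 3. [r2c1∈{3}] r2c1's peers cover all but 3. So r2c1=3.
Step 4. [r1c3∈{4}] r1c3's peers cover all but 4. So r1c3=4.
Step 5. [r1c1∈{1}] r1c1 is down to just 1 ⇒ r1c1=1.
Step 6. [r2c2∈{4}] r2c2 is down to just 4 ⇒ r2c2=4.
Step 7. [r3c4∈{4}] r3c4's peers cover all but 4. So r3c4=4.
Step 8. [r4c2∈{3}] r4c2's peers cover all but 3, so r4c2=3.
Step 9. [r3c2∈{1}] only 1 remains possible at r3c2, so r3c2=1.
Step 10. [r4c4∈{2}] nothing but 2 survives at r4c4. So r4c4=2.

Answer: 1 2 4 3 / 3 4 2 1 / 2 1 3 4 / 4 3 1 2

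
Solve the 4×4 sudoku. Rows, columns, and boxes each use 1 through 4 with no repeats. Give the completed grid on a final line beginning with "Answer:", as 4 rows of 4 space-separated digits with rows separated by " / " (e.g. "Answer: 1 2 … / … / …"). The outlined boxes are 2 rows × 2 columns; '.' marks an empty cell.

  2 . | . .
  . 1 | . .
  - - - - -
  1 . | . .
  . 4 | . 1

Step 1. [r4c3∈{2,3}] in row 4, 2 fits only at r4c3 ⇒ r4c3=2.
Step 2. [r1c2∈{3}] nothing but 3 survives at r1c2 ⇒ r1c2=3.
Step 3. [r1c4∈{4}] only 4 remains possible at r1c4. So r1c4=4.
Step 4. [r3c4∈{3}] only 3 remains possible at r3c4, so r3c4=3.
Step 5. [r2c3∈{3}] only 3 remains possible at r2c3, so r2c3=3.
Step 6. [r4c1∈{3}] r4c1 has the single candidate 3. So r4c1=3.
Step 7. [r2c1∈{4}] r2c1's peers cover all but 4 ⇒ r2c1=4.
Step 8. [r2c4∈{2}] only 2 remains possible at r2c4, so r2c4=2.
Step 9. [r3c3∈{4}] r3c3's peers cover all but 4 ⇒ r3c3=4.
Step 10. [r1c3∈{1}] r1c3 is down to just 1 ⇒ r1c3=1.
Step 11. [r3c2∈{2}] only 2 remains possible at r3c2. So r3c2=2.

Answer: 2 3 1 4 / 4 1 3 2 / 1 2 4 3 / 3 4 2 1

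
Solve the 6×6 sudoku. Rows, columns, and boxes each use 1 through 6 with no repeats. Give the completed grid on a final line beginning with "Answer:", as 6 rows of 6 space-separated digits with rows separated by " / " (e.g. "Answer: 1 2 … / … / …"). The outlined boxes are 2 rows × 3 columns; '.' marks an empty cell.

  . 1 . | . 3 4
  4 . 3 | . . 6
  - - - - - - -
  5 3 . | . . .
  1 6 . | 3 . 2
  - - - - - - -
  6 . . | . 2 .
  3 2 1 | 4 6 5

Step 1. [r2c2∈{5}] nothing but 5 survives at r2c2 ⇒ r2c2=5.
Step 2. [r5c4∈{1}] nothing but 1 survives at r5c4, so r5c4=1.
Step 3. [r4c3∈{4}] r4c3 has the single candidate 4. So r4c3=4.
Step 4. [r1c1∈{2}] r1c1 is down to just 2. So r1c1=2.
Step 5. [r2c5∈{1}] nothing but 1 survives at r2c5, so r2c5=1.
Step 6. [r5c3∈{5}] r5c3 has the single candidate 5. So r5c3=5.
Step 7. [r5c6∈{3}] only 3 remains possible at r5c6, so r5c6=3.
Step 8. [r3c4∈{6}] nothing but 6 survives at r3c4, so r3c4=6.
Step 9. [r3c6∈{1}] r3c6 has the single candidate 1, so r3c6=1.
Step 10. [r4c5∈{5}] only 5 remains possible at r4c5. So r4c5=5.
Step 11. [r2c4∈{2}] r2c4 has the single candidate 2. So r2c4=2.
Step 12. [r5c2∈{4}] r5c2's peers cover all but 4 ⇒ r5c2=4.
Step 13. [r1c3∈{6}] r1c3 is down to just 6 ⇒ r1c3=6.
Step 14. [r1c4∈{5}] only 5 remains possible at r1c4 ⇒ r1c4=5.
Step 15. [r3c3∈{2}] r3c3 has the single candidate 2. So r3c3=2.
Step 16. [r3c5∈{4}] r3c5 is down to just 4 ⇒ r3c5=4.

Answer: 2 1 6 5 3 4 / 4 5 3 2 1 6 / 5 3 2 6 4 1 / 1 6 4 3 5 2 / 6 4 5 1 2 3 / 3 2 1 4 6 5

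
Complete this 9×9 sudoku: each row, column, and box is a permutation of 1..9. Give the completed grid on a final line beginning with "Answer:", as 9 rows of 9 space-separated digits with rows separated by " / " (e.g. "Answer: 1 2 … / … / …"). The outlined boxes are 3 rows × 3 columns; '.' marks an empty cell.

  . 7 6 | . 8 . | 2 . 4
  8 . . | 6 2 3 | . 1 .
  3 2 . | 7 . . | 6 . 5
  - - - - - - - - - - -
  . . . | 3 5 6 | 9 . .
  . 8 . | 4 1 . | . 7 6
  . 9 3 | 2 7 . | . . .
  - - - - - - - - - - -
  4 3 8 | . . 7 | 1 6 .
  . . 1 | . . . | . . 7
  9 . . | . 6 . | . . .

Step 1. [r9c2∈{5}] r9c2 has the single candidate 5. So r9c2=5.
Step 2. [r7c5∈{9}] r7c5's peers cover all but 9 ⇒ r7c5=9.
Step 3. [r8c8∈{2,3,4,5,8,9}] r8c8 is the only open cell in row 8 admitting 9. So r8c8=9.
Step 4. [r8c7∈{3,4,5,8}] across box 9, 5 lands solely at r8c7, so r8c7=5.
Step 5. [r1c1∈{1,5}] box 1 places 1 nowhere but r1c1, so r1c1=1.
Step 6. [r6c6∈{8}] r6c6's peers cover all but 8. So r6c6=8.
Step 7. [r9c7∈{3,4,8}] r9c7 is the only open cell in col 7 admitting 8, so r9c7=8.
Step 8. [r9c8∈{2,3,4}] r9c8 is the only open cell in box 9 admitting 4 ⇒ r9c8=4.
Step 9. [r4c8∈{2,8}] across col 8, 2 lands solely at r4c8, so r4c8=2.
Step 10. [r1c4∈{5,9}] 9 has one home in col 4: r1c4 ⇒ r1c4=9.
Step 11. [r2c2∈{4}] r2c2 has the single candidate 4. So r2c2=4.
Step 12. [r2c3∈{5,9}] 5 has one home in row 2: r2c3 ⇒ r2c3=5.
Step 13. [r9c3∈{2,7}] in row 9, 7 fits only at r9c3, so r9c3=7.
Step 14. [r8c1∈{2,6}] 2 has one home in box 7: r8c1. So r8c1=2.
Step 15. [r3c5∈{4}] r3c5's peers cover all but 4, so r3c5=4.
Step 16. [r9c6∈{1,2}] col 6 places 2 nowhere but r9c6. So r9c6=2.
Step 17. [r4c2∈{1}] r4c2 is down to just 1, so r4c2=1.
Step 18. [r5c1∈{5}] nothing but 5 survives at r5c1, so r5c1=5.
Step 19. [r9c9∈{3}] r9c9 is down to just 3, so r9c9=3.
Step 20. [r9c4∈{1}] r9c4 has the single candidate 1. So r9c4=1.
Step 21. [r5c3∈{2}] only 2 remains possible at r5c3. So r5c3=2.
Step 22. [r1c8∈{3}] r1c8 has the single candidate 3. So r1c8=3.
Step 23. [r6c8∈{5}] r6c8's peers cover all but 5. So r6c8=5.
Step 24. [r8c6∈{4}] r8c6's peers cover all but 4, so r8c6=4.
Step 25. [r3c3∈{9}] r3c3's peers cover all but 9. So r3c3=9.
Step 26. [r6c7∈{4}] r6c7's peers cover all but 4, so r6c7=4.
Step 27. [r3c8∈{8}] nothing but 8 survives at r3c8. So r3c8=8.
Step 28. [r8c2∈{6}] r8c2 has the single candidate 6 ⇒ r8c2=6.
Step 29. [r2c7∈{7}] r2c7 is down to just 7. So r2c7=7.
Step 30. [r8c5∈{3}] nothing but 3 survives at r8c5 ⇒ r8c5=3.
Step 31. [r6c9∈{1}] r6c9's peers cover all but 1. So r6c9=1.
Step 32. [r3c6∈{1}] r3c6 is down to just 1, so r3c6=1.
Step 33. [r4c1∈{7}] r4c1 is down to just 7 ⇒ r4c1=7.
Step 34. [r5c6∈{9}] only 9 remains possible at r5c6, so r5c6=9.
Step 35. [r5c7∈{3}] only 3 remains possible at r5c7 ⇒ r5c7=3.
Step 36. [r2c9∈{9}] only 9 remains possible at r2c9, so r2c9=9.
Step 37. [r7c4∈{5}] nothing but 5 survives at r7c4. So r7c4=5.
Step 38. [r1c6∈{5}] nothing but 5 survives at r1c6 ⇒ r1c6=5.
Step 39. [r7c9∈{2}] r7c9's peers cover all but 2 ⇒ r7c9=2.
Step 40. [r6c1∈{6}] r6c1 has the single candidate 6 ⇒ r6c1=6.
Step 41. [r4c3∈{4}] r4c3 has the single candidate 4 ⇒ r4c3=4.
Step 42. [r4c9∈{8}] r4c9 is down to just 8, so r4c9=8.
Step 43. [r8c4∈{8}] r8c4 is down to just 8. So r8c4=8.

Answer: 1 7 6 9 8 5 2 3 4 / 8 4 5 6 2 3 7 1 9 / 3 2 9 7 4 1 6 8 5 / 7 1 4 3 5 6 9 2 8 / 5 8 2 4 1 9 3 7 6 / 6 9 3 2 7 8 4 5 1 / 4 3 8 5 9 7 1 6 2 / 2 6 1 8 3 4 5 9 7 / 9 5 7 1 6 2 8 4 3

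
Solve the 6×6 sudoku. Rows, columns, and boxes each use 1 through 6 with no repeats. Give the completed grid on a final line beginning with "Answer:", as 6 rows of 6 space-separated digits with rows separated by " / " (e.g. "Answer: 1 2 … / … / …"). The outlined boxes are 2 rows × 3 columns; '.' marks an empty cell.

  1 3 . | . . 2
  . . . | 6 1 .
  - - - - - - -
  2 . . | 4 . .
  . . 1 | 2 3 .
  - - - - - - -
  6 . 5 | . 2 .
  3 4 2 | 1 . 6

Step 1. [r4c6∈{5}] only 5 remains possible at r4c6. So r4c6=5.
Step 2. [r2c3∈{4}] nothing but 4 survives at r2c3 ⇒ r2c3=4.
Step 3. [r4c2∈{6}] r4c2 has the single candidate 6, so r4c2=6.
Step 4. [r5c6∈{3,4}] across row 5, 4 lands solely at r5c6. So r5c6=4.
Step 5. [r2c1∈{5}] only 5 remains possible at r2c1 ⇒ r2c1=5.
Step 6. [r1c4∈{5}] r1c4 has the single candidate 5. So r1c4=5.
Step 7. [r4c1∈{4}] r4c1 has the single candidate 4. So r4c1=4.
Step 8. [r3c2∈{5}] nothing but 5 survives at r3c2. So r3c2=5.
Step 9. [r2c2∈{2}] nothing but 2 survives at r2c2, so r2c2=2.
Step 10. [r3c3∈{3}] r3c3's peers cover all but 3, so r3c3=3.
Step 11. [r3c5∈{6}] r3c5's peers cover all but 6. So r3c5=6.
Step 12. [r3c6∈{1}] nothing but 1 survives at r3c6, so r3c6=1.
Step 13. [r5c2∈{1}] nothing but 1 survives at r5c2, so r5c2=1.
Step 14. [r6c5∈{5}] only 5 remains possible at r6c5. So r6c5=5.
Step 15. [r1c5∈{4}] only 4 remains possible at r1c5, so r1c5=4.
Step 16. [r2c6∈{3}] nothing but 3 survives at r2c6, so r2c6=3.
Step 17. [r5c4∈{3}] nothing but 3 survives at r5c4 ⇒ r5c4=3.
Step 18. [r1c3∈{6}] r1c3 is down to just 6. So r1c3=6.

Answer: 1 3 6 5 4 2 / 5 2 4 6 1 3 / 2 5 3 4 6 1 / 4 6 1 2 3 5 / 6 1 5 3 2 4 / 3 4 2 1 5 6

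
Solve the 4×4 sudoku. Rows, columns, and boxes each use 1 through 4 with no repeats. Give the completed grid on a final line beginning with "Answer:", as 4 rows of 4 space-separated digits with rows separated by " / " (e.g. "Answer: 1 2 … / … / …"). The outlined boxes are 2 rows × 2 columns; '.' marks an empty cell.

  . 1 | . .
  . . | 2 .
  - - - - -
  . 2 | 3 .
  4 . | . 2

Step 1. [r3c4∈{1,4}] across row 3, 4 lands solely at r3c4. So r3c4=4.
Step 2. [r2c1∈{3}] r2c1 has the single candidate 3 ⇒ r2c1=3.
Step 3. [r2c4∈{1}] r2c4 has the single candidate 1, so r2c4=1.
Step 4. [r3c1∈{1}] r3c1 is down to just 1. So r3c1=1.
Step 5. [r1c3∈{4}] nothing but 4 survives at r1c3. So r1c3=4.
Step 6. [r1c1∈{2}] nothing but 2 survives at r1c1 ⇒ r1c1=2.
Step 7. [r4c2∈{3}] r4c2 has the single candidate 3. So r4c2=3.
Step 8. [r1c4∈{3}] r1c4 has the single candidate 3. So r1c4=3.
Step 9. [r4c3∈{1}] r4c3 is down to just 1 ⇒ r4c3=1.
Step 10. [r2c2∈{4}] nothing but 4 survives at r2c2, so r2c2=4.

Answer: 2 1 4 3 / 3 4 2 1 / 1 2 3 4 / 4 3 1 2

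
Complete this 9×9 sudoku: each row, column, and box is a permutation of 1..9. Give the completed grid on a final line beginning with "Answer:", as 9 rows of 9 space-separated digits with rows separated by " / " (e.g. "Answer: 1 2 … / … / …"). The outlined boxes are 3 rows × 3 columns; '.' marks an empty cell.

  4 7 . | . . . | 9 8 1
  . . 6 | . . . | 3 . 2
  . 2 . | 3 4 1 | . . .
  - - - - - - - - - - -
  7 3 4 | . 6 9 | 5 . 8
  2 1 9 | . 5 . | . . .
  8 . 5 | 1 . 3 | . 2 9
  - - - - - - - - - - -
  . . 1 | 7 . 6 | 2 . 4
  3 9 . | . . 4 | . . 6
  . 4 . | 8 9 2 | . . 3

Step 1. [r7c1∈{5}] r7c1 has the single candidate 5. So r7c1=5.
Step 2. [r9c8∈{1,5,7}] r9c8 is the only open cell in row 9 admitting 5 ⇒ r9c8=5.
Step 3. [r5c9∈{7}] r5c9 is down to just 7 ⇒ r5c9=7.
Step 4. [r2c6∈{5,7,8}] 7 has one home in col 6: r2c6 ⇒ r2c6=7.
Step 5. [r9c7∈{1,7}] row 9 places 1 nowhere but r9c7. So r9c7=1.
Step 6. [r8c8∈{7}] r8c8's peers cover all but 7. So r8c8=7.
Step 7. [r6c7∈{4,6}] row 6 places 4 nowhere but r6c7. So r6c7=4.
Step 8. [r1c6∈{5}] r1c6 has the single candidate 5. So r1c6=5.
Step 9. [r5c7∈{6}] nothing but 6 survives at r5c7 ⇒ r5c7=6.
Step 10. [r7c2∈{8}] r7c2 has the single candidate 8 ⇒ r7c2=8.
Step 11. [r1c5∈{2}] r1c5 has the single candidate 2 ⇒ r1c5=2.
Step 12. [r3c1∈{9}] r3c1 is down to just 9 ⇒ r3c1=9.
Step 13. [r3c8∈{6}] only 6 remains possible at r3c8, so r3c8=6.
Step 14. [r4c4∈{2}] r4c4 has the single candidate 2, so r4c4=2.
Step 15. [r5c6∈{8}] r5c6's peers cover all but 8. So r5c6=8.
Step 16. [r7c5∈{3}] nothing but 3 survives at r7c5. So r7c5=3.
Step 17. [r2c5∈{8}] r2c5's peers cover all but 8. So r2c5=8.
Step 18. [r6c2∈{6}] r6c2 has the single candidate 6 ⇒ r6c2=6.
Step 19. [r6c5∈{7}] r6c5's peers cover all but 7 ⇒ r6c5=7.
Step 20. [r9c3∈{7}] r9c3 has the single candidate 7 ⇒ r9c3=7.
Step 21. [r8c3∈{2}] r8c3's peers cover all but 2. So r8c3=2.
Step 22. [r2c1∈{1}] r2c1 has the single candidate 1 ⇒ r2c1=1.
Step 23. [r5c4∈{4}] r5c4 has the single candidate 4. So r5c4=4.
Step 24. [r4c8∈{1}] nothing but 1 survives at r4c8, so r4c8=1.
Step 25. [r8c4∈{5}] r8c4 has the single candidate 5 ⇒ r8c4=5.
Step 26. [r2c8∈{4}] r2c8 has the single candidate 4 ⇒ r2c8=4.
Step 27. [r1c4∈{6}] r1c4 is down to just 6, so r1c4=6.
Step 28. [r5c8∈{3}] r5c8 is down to just 3. So r5c8=3.
Step 29. [r3c3∈{8}] only 8 remains possible at r3c3 ⇒ r3c3=8.
Step 30. [r2c4∈{9}] r2c4's peers cover all but 9 ⇒ r2c4=9.
Step 31. [r3c7∈{7}] only 7 remains possible at r3c7, so r3c7=7.
Step 32. [r7c8∈{9}] nothing but 9 survives at r7c8 ⇒ r7c8=9.
Step 33. [r3c9∈{5}] only 5 remains possible at r3c9. So r3c9=5.
Step 34. [r2c2∈{5}] nothing but 5 survives at r2c2 ⇒ r2c2=5.
Step 35. [r9c1∈{6}] r9c1 is down to just 6. So r9c1=6.
Step 36. [r8c7∈{8}] nothing but 8 survives at r8c7, so r8c7=8.
Step 37. [r1c3∈{3}] only 3 remains possible at r1c3 ⇒ r1c3=3.
Step 38. [r8c5∈{1}] r8c5's peers cover all but 1 ⇒ r8c5=1.

Answer: 4 7 3 6 2 5 9 8 1 / 1 5 6 9 8 7 3 4 2 / 9 2 8 3 4 1 7 6 5 / 7 3 4 2 6 9 5 1 8 / 2 1 9 4 5 8 6 3 7 / 8 6 5 1 7 3 4 2 9 / 5 8 1 7 3 6 2 9 4 / 3 9 2 5 1 4 8 7 6 / 6 4 7 8 9 2 1 5 3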